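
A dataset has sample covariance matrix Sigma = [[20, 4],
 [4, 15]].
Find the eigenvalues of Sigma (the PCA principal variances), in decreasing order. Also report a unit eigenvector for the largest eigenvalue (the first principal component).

Step 1 — characteristic polynomial of 2×2 Sigma:
  det(Sigma - λI) = λ² - trace · λ + det = 0.
  trace = 20 + 15 = 35, det = 20·15 - (4)² = 284.
Step 2 — discriminant:
  Δ = trace² - 4·det = 1225 - 1136 = 89.
Step 3 — eigenvalues:
  λ = (trace ± √Δ)/2 = (35 ± 9.434)/2,
  λ_1 = 22.217,  λ_2 = 12.783.

Step 4 — unit eigenvector for λ_1: solve (Sigma - λ_1 I)v = 0. First row:
  (20 - 22.217)·v_x + (4)·v_y = 0, i.e. (-2.217)·v_x + (4)·v_y = 0,
  so v ∝ (b, λ_1 - a) = (4, 2.217) = u.
  ||u|| = √((4)² + (2.217)²) = √(20.915) ≈ 4.5733,
  v_1 = u/||u|| ≈ (0.8746, 0.4848) (||v_1|| = 1).

λ_1 = 22.217,  λ_2 = 12.783;  v_1 ≈ (0.8746, 0.4848)


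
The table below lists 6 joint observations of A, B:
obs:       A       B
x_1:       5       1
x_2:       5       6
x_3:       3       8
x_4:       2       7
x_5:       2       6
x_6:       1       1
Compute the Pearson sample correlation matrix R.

Step 1 — column means:
  mean(A) = (5 + 5 + 3 + 2 + 2 + 1) / 6 = 18/6 = 3
  mean(B) = (1 + 6 + 8 + 7 + 6 + 1) / 6 = 29/6 = 4.8333

Step 2 — sample variances and covariances s[i,j] = (1/(n-1)) · Σ_k (x_{k,i} - mean_i) · (x_{k,j} - mean_j), with n-1 = 5:
  s[A,A] = ((2)·(2) + (2)·(2) + (0)·(0) + (-1)·(-1) + (-1)·(-1) + (-2)·(-2)) / 5 = 14/5 = 2.8
  s[A,B] = ((2)·(-3.8333) + (2)·(1.1667) + (0)·(3.1667) + (-1)·(2.1667) + (-1)·(1.1667) + (-2)·(-3.8333)) / 5 = -1/5 = -0.2
  s[B,B] = ((-3.8333)·(-3.8333) + (1.1667)·(1.1667) + (3.1667)·(3.1667) + (2.1667)·(2.1667) + (1.1667)·(1.1667) + (-3.8333)·(-3.8333)) / 5 = 46.8333/5 = 9.3667
  Sample standard deviations s_i = √(s[i,i]):
  s(A) = √(2.8) = 1.6733
  s(B) = √(9.3667) = 3.0605

Step 3 — r_{ij} = s_{ij} / (s_i · s_j):
  r[A,A] = 1 (diagonal).
  r[A,B] = -0.2 / (1.6733 · 3.0605) = -0.2 / 5.1212 = -0.0391
  r[B,B] = 1 (diagonal).

R is symmetric with unit diagonal. Assembling:

R = [[1, -0.0391],
 [-0.0391, 1]]


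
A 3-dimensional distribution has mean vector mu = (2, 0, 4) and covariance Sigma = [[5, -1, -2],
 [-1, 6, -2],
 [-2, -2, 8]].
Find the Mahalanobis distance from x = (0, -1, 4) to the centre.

Step 1 — centre the observation: (x - mu) = (-2, -1, 0).

Step 2 — invert Sigma (cofactor / det for 3×3, or solve directly):
  Sigma^{-1} = [[0.2444, 0.0667, 0.0778],
 [0.0667, 0.2, 0.0667],
 [0.0778, 0.0667, 0.1611]].

Step 3 — form the quadratic (x - mu)^T · Sigma^{-1} · (x - mu):
  Sigma^{-1} · (x - mu) = (-0.5556, -0.3333, -0.2222).
  (x - mu)^T · [Sigma^{-1} · (x - mu)] = (-2)·(-0.5556) + (-1)·(-0.3333) + (0)·(-0.2222) = 1.4444.

Step 4 — take square root: d = √(1.4444) ≈ 1.2019.

d(x, mu) = √(1.4444) ≈ 1.2019


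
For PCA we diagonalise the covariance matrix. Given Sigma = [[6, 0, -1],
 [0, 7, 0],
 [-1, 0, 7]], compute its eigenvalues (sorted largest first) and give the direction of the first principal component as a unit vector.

Step 1 — characteristic polynomial p(λ) = det(λI - Sigma) = λ³ - tr·λ² + c_1·λ - det, where tr = trace, c_1 = sum of the principal 2×2 minors, det = det(Sigma):
  tr = 6 + 7 + 7 = 20,
  c_1 = (6·7 - (0)²) + (6·7 - (-1)²) + (7·7 - (0)²) = 42 + 41 + 49 = 132,
  det = 6·(7·7 - (0)²) - (0)·((0)·7 - (0)·(-1)) + (-1)·((0)·(0) - 7·(-1)) = 6·(49) - (0)·(0) + (-1)·(7) = 287.
  So p(λ) = λ³ - 20λ² + 132λ - 287.
Step 2 — look for an integer root (rational root theorem: any rational root is an integer divisor of 287). Testing λ = 7:
  p(7) = 343 - 980 + 924 - 287 = 0  ✓
  Dividing out (λ - 7): p(λ) = (λ - 7)(λ² - 13λ + 41).
Step 3 — remaining eigenvalues from the quadratic λ² - 13λ + 41 = 0:
  Δ = 13² - 4·41 = 169 - 164 = 5,  λ = (13 ± √5)/2 = (13 ± 2.2361)/2 ≈ 7.618 or 5.382.
  Sorted: λ_1 = 7.618,  λ_2 = 7,  λ_3 = 5.382  (check: sum = 20 = tr ✓).

Step 4 — unit eigenvector for λ_1 ≈ 7.618: v spans the null space of (Sigma - λ_1 I), whose rows are
  r_1 = (-1.618, 0, -1),  r_2 = (0, -0.618, 0),  r_3 = (-1, 0, -0.618).
  v is orthogonal to every row, so take v ∝ r_1 × r_2 = ((0)·(0) - (-1)·(-0.618), (-1)·(0) - (-1.618)·(0), (-1.618)·(-0.618) - (0)·(0)) ≈ (-0.618, 0, 1).
  Rescale (multiply by -1 so the first nonzero entry is positive): u = (0.618, 0, -1).
  ||u|| = √((0.618)² + (0)² + (-1)²) = √(1.382) ≈ 1.1756,  v_1 = u/||u|| ≈ (0.5257, 0, -0.8507) (||v_1|| = 1).

λ_1 = 7.618,  λ_2 = 7,  λ_3 = 5.382;  v_1 ≈ (0.5257, 0, -0.8507)


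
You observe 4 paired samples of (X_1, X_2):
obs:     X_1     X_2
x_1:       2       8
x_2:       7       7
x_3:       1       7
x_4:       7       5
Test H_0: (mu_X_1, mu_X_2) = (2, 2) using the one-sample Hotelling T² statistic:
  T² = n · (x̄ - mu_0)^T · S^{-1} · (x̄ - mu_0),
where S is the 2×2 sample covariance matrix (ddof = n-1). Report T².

Step 1 — sample mean vector:
  mean(X_1) = (2 + 7 + 1 + 7) / 4 = 17/4 = 4.25
  mean(X_2) = (8 + 7 + 7 + 5) / 4 = 27/4 = 6.75
  x̄ = (4.25, 6.75),  deviation x̄ - mu_0 = (4.25, 6.75) - (2, 2) = (2.25, 4.75).

Step 2 — sample covariance matrix, S[i,j] = (1/(n-1)) · Σ_k (x_{k,i} - mean_i) · (x_{k,j} - mean_j), divisor n-1 = 3:
  S[X_1,X_1] = ((-2.25)·(-2.25) + (2.75)·(2.75) + (-3.25)·(-3.25) + (2.75)·(2.75)) / 3 = 30.75/3 = 10.25
  S[X_1,X_2] = ((-2.25)·(1.25) + (2.75)·(0.25) + (-3.25)·(0.25) + (2.75)·(-1.75)) / 3 = -7.75/3 = -2.5833
  S[X_2,X_2] = ((1.25)·(1.25) + (0.25)·(0.25) + (0.25)·(0.25) + (-1.75)·(-1.75)) / 3 = 4.75/3 = 1.5833
  S = [[10.25, -2.5833],
 [-2.5833, 1.5833]].

Step 3 — invert S. det(S) = 10.25·1.5833 - (-2.5833)² = 9.5556.
  S^{-1} = (1/det) · [[d, -b], [-b, a]] = [[0.1657, 0.2703],
 [0.2703, 1.0727]].

Step 4 — quadratic form (x̄ - mu_0)^T · S^{-1} · (x̄ - mu_0):
  S^{-1} · (x̄ - mu_0) = (1.657, 5.7035),
  (x̄ - mu_0)^T · [...] = (2.25)·(1.657) + (4.75)·(5.7035) = 30.8198.

Step 5 — scale by n: T² = 4 · 30.8198 = 123.2791.

T² ≈ 123.2791


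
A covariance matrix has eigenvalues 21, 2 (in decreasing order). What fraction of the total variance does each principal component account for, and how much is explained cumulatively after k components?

Step 1 — total variance = trace(Sigma) = Σ λ_i = 21 + 2 = 23.

Step 2 — fraction explained by component i = λ_i / Σ λ:
  PC1: 21/23 = 0.913
  PC2: 2/23 = 0.087

Step 3 — cumulative fraction after k components = (λ_1 + ... + λ_k) / Σ λ:
  k = 1: 21/23 = 0.913
  k = 2: (21 + 2)/23 = 23/23 = 1

Summary (fraction, with percent):

explained: PC1 0.913 (91.3%), PC2 0.087 (8.7%);  cumulative: 0.913, 1


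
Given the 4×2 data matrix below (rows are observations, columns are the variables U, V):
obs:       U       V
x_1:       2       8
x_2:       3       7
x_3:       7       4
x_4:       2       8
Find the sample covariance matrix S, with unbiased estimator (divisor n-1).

Step 1 — column means:
  mean(U) = (2 + 3 + 7 + 2) / 4 = 14/4 = 3.5
  mean(V) = (8 + 7 + 4 + 8) / 4 = 27/4 = 6.75

Step 2 — sample covariance S[i,j] = (1/(n-1)) · Σ_k (x_{k,i} - mean_i) · (x_{k,j} - mean_j), with n-1 = 3.
  S[U,U] = ((-1.5)·(-1.5) + (-0.5)·(-0.5) + (3.5)·(3.5) + (-1.5)·(-1.5)) / 3 = 17/3 = 5.6667
  S[U,V] = ((-1.5)·(1.25) + (-0.5)·(0.25) + (3.5)·(-2.75) + (-1.5)·(1.25)) / 3 = -13.5/3 = -4.5
  S[V,V] = ((1.25)·(1.25) + (0.25)·(0.25) + (-2.75)·(-2.75) + (1.25)·(1.25)) / 3 = 10.75/3 = 3.5833

S is symmetric (S[j,i] = S[i,j]). Assembling:

S = [[5.6667, -4.5],
 [-4.5, 3.5833]]


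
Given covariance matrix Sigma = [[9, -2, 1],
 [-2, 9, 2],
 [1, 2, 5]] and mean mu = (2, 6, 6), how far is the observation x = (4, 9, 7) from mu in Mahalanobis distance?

Step 1 — centre the observation: (x - mu) = (2, 3, 1).

Step 2 — invert Sigma (cofactor / det for 3×3, or solve directly):
  Sigma^{-1} = [[0.1235, 0.0361, -0.0392],
 [0.0361, 0.1325, -0.0602],
 [-0.0392, -0.0602, 0.2319]].

Step 3 — form the quadratic (x - mu)^T · Sigma^{-1} · (x - mu):
  Sigma^{-1} · (x - mu) = (0.3163, 0.4096, -0.0271).
  (x - mu)^T · [Sigma^{-1} · (x - mu)] = (2)·(0.3163) + (3)·(0.4096) + (1)·(-0.0271) = 1.8343.

Step 4 — take square root: d = √(1.8343) ≈ 1.3544.

d(x, mu) = √(1.8343) ≈ 1.3544


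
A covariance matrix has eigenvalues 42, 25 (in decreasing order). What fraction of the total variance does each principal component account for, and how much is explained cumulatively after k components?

Step 1 — total variance = trace(Sigma) = Σ λ_i = 42 + 25 = 67.

Step 2 — fraction explained by component i = λ_i / Σ λ:
  PC1: 42/67 = 0.6269
  PC2: 25/67 = 0.3731

Step 3 — cumulative fraction after k components = (λ_1 + ... + λ_k) / Σ λ:
  k = 1: 42/67 = 0.6269
  k = 2: (42 + 25)/67 = 67/67 = 1

Summary (fraction, with percent):

explained: PC1 0.6269 (62.69%), PC2 0.3731 (37.31%);  cumulative: 0.6269, 1


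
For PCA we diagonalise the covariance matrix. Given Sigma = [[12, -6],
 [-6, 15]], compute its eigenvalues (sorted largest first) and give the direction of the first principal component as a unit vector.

Step 1 — characteristic polynomial of 2×2 Sigma:
  det(Sigma - λI) = λ² - trace · λ + det = 0.
  trace = 12 + 15 = 27, det = 12·15 - (-6)² = 144.
Step 2 — discriminant:
  Δ = trace² - 4·det = 729 - 576 = 153.
Step 3 — eigenvalues:
  λ = (trace ± √Δ)/2 = (27 ± 12.3693)/2,
  λ_1 = 19.6847,  λ_2 = 7.3153.

Step 4 — unit eigenvector for λ_1: solve (Sigma - λ_1 I)v = 0. First row:
  (12 - 19.6847)·v_x + (-6)·v_y = 0, i.e. (-7.6847)·v_x + (-6)·v_y = 0,
  so v ∝ (b, λ_1 - a) = (-6, 7.6847); multiply by -1 so the first entry is positive: u = (6, -7.6847).
  ||u|| = √((6)² + (-7.6847)²) = √(95.054) ≈ 9.7496,
  v_1 = u/||u|| ≈ (0.6154, -0.7882) (||v_1|| = 1).

λ_1 = 19.6847,  λ_2 = 7.3153;  v_1 ≈ (0.6154, -0.7882)


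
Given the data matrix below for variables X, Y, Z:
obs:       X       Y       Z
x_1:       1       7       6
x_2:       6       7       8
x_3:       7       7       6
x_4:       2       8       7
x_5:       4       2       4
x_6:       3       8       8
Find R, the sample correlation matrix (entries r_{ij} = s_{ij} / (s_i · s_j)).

Step 1 — column means:
  mean(X) = (1 + 6 + 7 + 2 + 4 + 3) / 6 = 23/6 = 3.8333
  mean(Y) = (7 + 7 + 7 + 8 + 2 + 8) / 6 = 39/6 = 6.5
  mean(Z) = (6 + 8 + 6 + 7 + 4 + 8) / 6 = 39/6 = 6.5

Step 2 — sample variances and covariances s[i,j] = (1/(n-1)) · Σ_k (x_{k,i} - mean_i) · (x_{k,j} - mean_j), with n-1 = 5:
  s[X,X] = ((-2.8333)·(-2.8333) + (2.1667)·(2.1667) + (3.1667)·(3.1667) + (-1.8333)·(-1.8333) + (0.1667)·(0.1667) + (-0.8333)·(-0.8333)) / 5 = 26.8333/5 = 5.3667
  s[X,Y] = ((-2.8333)·(0.5) + (2.1667)·(0.5) + (3.1667)·(0.5) + (-1.8333)·(1.5) + (0.1667)·(-4.5) + (-0.8333)·(1.5)) / 5 = -3.5/5 = -0.7
  s[X,Z] = ((-2.8333)·(-0.5) + (2.1667)·(1.5) + (3.1667)·(-0.5) + (-1.8333)·(0.5) + (0.1667)·(-2.5) + (-0.8333)·(1.5)) / 5 = 0.5/5 = 0.1
  s[Y,Y] = ((0.5)·(0.5) + (0.5)·(0.5) + (0.5)·(0.5) + (1.5)·(1.5) + (-4.5)·(-4.5) + (1.5)·(1.5)) / 5 = 25.5/5 = 5.1
  s[Y,Z] = ((0.5)·(-0.5) + (0.5)·(1.5) + (0.5)·(-0.5) + (1.5)·(0.5) + (-4.5)·(-2.5) + (1.5)·(1.5)) / 5 = 14.5/5 = 2.9
  s[Z,Z] = ((-0.5)·(-0.5) + (1.5)·(1.5) + (-0.5)·(-0.5) + (0.5)·(0.5) + (-2.5)·(-2.5) + (1.5)·(1.5)) / 5 = 11.5/5 = 2.3
  Sample standard deviations s_i = √(s[i,i]):
  s(X) = √(5.3667) = 2.3166
  s(Y) = √(5.1) = 2.2583
  s(Z) = √(2.3) = 1.5166

Step 3 — r_{ij} = s_{ij} / (s_i · s_j):
  r[X,X] = 1 (diagonal).
  r[X,Y] = -0.7 / (2.3166 · 2.2583) = -0.7 / 5.2316 = -0.1338
  r[X,Z] = 0.1 / (2.3166 · 1.5166) = 0.1 / 3.5133 = 0.0285
  r[Y,Y] = 1 (diagonal).
  r[Y,Z] = 2.9 / (2.2583 · 1.5166) = 2.9 / 3.4249 = 0.8467
  r[Z,Z] = 1 (diagonal).

R is symmetric with unit diagonal. Assembling:

R = [[1, -0.1338, 0.0285],
 [-0.1338, 1, 0.8467],
 [0.0285, 0.8467, 1]]


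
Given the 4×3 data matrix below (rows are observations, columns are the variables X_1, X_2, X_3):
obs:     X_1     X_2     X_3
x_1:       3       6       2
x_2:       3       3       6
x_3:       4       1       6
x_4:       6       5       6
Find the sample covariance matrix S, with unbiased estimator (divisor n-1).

Step 1 — column means:
  mean(X_1) = (3 + 3 + 4 + 6) / 4 = 16/4 = 4
  mean(X_2) = (6 + 3 + 1 + 5) / 4 = 15/4 = 3.75
  mean(X_3) = (2 + 6 + 6 + 6) / 4 = 20/4 = 5

Step 2 — sample covariance S[i,j] = (1/(n-1)) · Σ_k (x_{k,i} - mean_i) · (x_{k,j} - mean_j), with n-1 = 3.
  S[X_1,X_1] = ((-1)·(-1) + (-1)·(-1) + (0)·(0) + (2)·(2)) / 3 = 6/3 = 2
  S[X_1,X_2] = ((-1)·(2.25) + (-1)·(-0.75) + (0)·(-2.75) + (2)·(1.25)) / 3 = 1/3 = 0.3333
  S[X_1,X_3] = ((-1)·(-3) + (-1)·(1) + (0)·(1) + (2)·(1)) / 3 = 4/3 = 1.3333
  S[X_2,X_2] = ((2.25)·(2.25) + (-0.75)·(-0.75) + (-2.75)·(-2.75) + (1.25)·(1.25)) / 3 = 14.75/3 = 4.9167
  S[X_2,X_3] = ((2.25)·(-3) + (-0.75)·(1) + (-2.75)·(1) + (1.25)·(1)) / 3 = -9/3 = -3
  S[X_3,X_3] = ((-3)·(-3) + (1)·(1) + (1)·(1) + (1)·(1)) / 3 = 12/3 = 4

S is symmetric (S[j,i] = S[i,j]). Assembling:

S = [[2, 0.3333, 1.3333],
 [0.3333, 4.9167, -3],
 [1.3333, -3, 4]]


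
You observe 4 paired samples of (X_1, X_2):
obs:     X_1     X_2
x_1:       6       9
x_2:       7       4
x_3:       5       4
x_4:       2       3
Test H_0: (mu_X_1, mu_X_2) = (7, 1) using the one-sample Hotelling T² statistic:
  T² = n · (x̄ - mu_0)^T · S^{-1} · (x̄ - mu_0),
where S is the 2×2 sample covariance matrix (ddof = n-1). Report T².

Step 1 — sample mean vector:
  mean(X_1) = (6 + 7 + 5 + 2) / 4 = 20/4 = 5
  mean(X_2) = (9 + 4 + 4 + 3) / 4 = 20/4 = 5
  x̄ = (5, 5),  deviation x̄ - mu_0 = (5, 5) - (7, 1) = (-2, 4).

Step 2 — sample covariance matrix, S[i,j] = (1/(n-1)) · Σ_k (x_{k,i} - mean_i) · (x_{k,j} - mean_j), divisor n-1 = 3:
  S[X_1,X_1] = ((1)·(1) + (2)·(2) + (0)·(0) + (-3)·(-3)) / 3 = 14/3 = 4.6667
  S[X_1,X_2] = ((1)·(4) + (2)·(-1) + (0)·(-1) + (-3)·(-2)) / 3 = 8/3 = 2.6667
  S[X_2,X_2] = ((4)·(4) + (-1)·(-1) + (-1)·(-1) + (-2)·(-2)) / 3 = 22/3 = 7.3333
  S = [[4.6667, 2.6667],
 [2.6667, 7.3333]].

Step 3 — invert S. det(S) = 4.6667·7.3333 - (2.6667)² = 27.1111.
  S^{-1} = (1/det) · [[d, -b], [-b, a]] = [[0.2705, -0.0984],
 [-0.0984, 0.1721]].

Step 4 — quadratic form (x̄ - mu_0)^T · S^{-1} · (x̄ - mu_0):
  S^{-1} · (x̄ - mu_0) = (-0.9344, 0.8852),
  (x̄ - mu_0)^T · [...] = (-2)·(-0.9344) + (4)·(0.8852) = 5.4098.

Step 5 — scale by n: T² = 4 · 5.4098 = 21.6393.

T² ≈ 21.6393


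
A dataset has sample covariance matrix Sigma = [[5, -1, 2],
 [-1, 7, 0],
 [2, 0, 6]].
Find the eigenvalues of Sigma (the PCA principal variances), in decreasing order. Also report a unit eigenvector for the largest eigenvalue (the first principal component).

Step 1 — characteristic polynomial p(λ) = det(λI - Sigma) = λ³ - tr·λ² + c_1·λ - det, where tr = trace, c_1 = sum of the principal 2×2 minors, det = det(Sigma):
  tr = 5 + 7 + 6 = 18,
  c_1 = (5·7 - (-1)²) + (5·6 - (2)²) + (7·6 - (0)²) = 34 + 26 + 42 = 102,
  det = 5·(7·6 - (0)²) - (-1)·((-1)·6 - (0)·(2)) + (2)·((-1)·(0) - 7·(2)) = 5·(42) - (-1)·(-6) + (2)·(-14) = 176.
  So p(λ) = λ³ - 18λ² + 102λ - 176.
Step 2 — look for an integer root (rational root theorem: any rational root is an integer divisor of 176). Testing λ = 8:
  p(8) = 512 - 1152 + 816 - 176 = 0  ✓
  Dividing out (λ - 8): p(λ) = (λ - 8)(λ² - 10λ + 22).
Step 3 — remaining eigenvalues from the quadratic λ² - 10λ + 22 = 0:
  Δ = 10² - 4·22 = 100 - 88 = 12,  λ = (10 ± √12)/2 = (10 ± 3.4641)/2 ≈ 6.7321 or 3.2679.
  Sorted: λ_1 = 8,  λ_2 = 6.7321,  λ_3 = 3.2679  (check: sum = 18 = tr ✓).

Step 4 — unit eigenvector for λ_1 = 8: v spans the null space of (Sigma - λ_1 I), whose rows are
  r_1 = (-3, -1, 2),  r_2 = (-1, -1, 0),  r_3 = (2, 0, -2).
  v is orthogonal to every row, so take v ∝ r_1 × r_2 = ((-1)·(0) - (2)·(-1), (2)·(-1) - (-3)·(0), (-3)·(-1) - (-1)·(-1)) = (2, -2, 2).
  Rescale (divide by 2): u = (1, -1, 1).
  ||u|| = √((1)² + (-1)² + (1)²) = √(3) ≈ 1.7321,  v_1 = u/||u|| ≈ (0.5774, -0.5774, 0.5774) (||v_1|| = 1).

λ_1 = 8,  λ_2 = 6.7321,  λ_3 = 3.2679;  v_1 ≈ (0.5774, -0.5774, 0.5774)


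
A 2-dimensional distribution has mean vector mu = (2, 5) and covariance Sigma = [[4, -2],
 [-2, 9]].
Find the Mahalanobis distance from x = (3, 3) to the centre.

Step 1 — centre the observation: (x - mu) = (1, -2).

Step 2 — invert Sigma. det(Sigma) = 4·9 - (-2)² = 32.
  Sigma^{-1} = (1/det) · [[d, -b], [-b, a]] = [[0.2812, 0.0625],
 [0.0625, 0.125]].

Step 3 — form the quadratic (x - mu)^T · Sigma^{-1} · (x - mu):
  Sigma^{-1} · (x - mu) = (0.1562, -0.1875).
  (x - mu)^T · [Sigma^{-1} · (x - mu)] = (1)·(0.1562) + (-2)·(-0.1875) = 0.5312.

Step 4 — take square root: d = √(0.5312) ≈ 0.7289.

d(x, mu) = √(0.5312) ≈ 0.7289


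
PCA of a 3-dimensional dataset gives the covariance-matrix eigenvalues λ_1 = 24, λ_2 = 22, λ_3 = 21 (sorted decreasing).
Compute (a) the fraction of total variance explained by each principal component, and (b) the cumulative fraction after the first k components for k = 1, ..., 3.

Step 1 — total variance = trace(Sigma) = Σ λ_i = 24 + 22 + 21 = 67.

Step 2 — fraction explained by component i = λ_i / Σ λ:
  PC1: 24/67 = 0.3582
  PC2: 22/67 = 0.3284
  PC3: 21/67 = 0.3134

Step 3 — cumulative fraction after k components = (λ_1 + ... + λ_k) / Σ λ:
  k = 1: 24/67 = 0.3582
  k = 2: (24 + 22)/67 = 46/67 = 0.6866
  k = 3: (24 + 22 + 21)/67 = 67/67 = 1

Summary (fraction, with percent):

explained: PC1 0.3582 (35.82%), PC2 0.3284 (32.84%), PC3 0.3134 (31.34%);  cumulative: 0.3582, 0.6866, 1


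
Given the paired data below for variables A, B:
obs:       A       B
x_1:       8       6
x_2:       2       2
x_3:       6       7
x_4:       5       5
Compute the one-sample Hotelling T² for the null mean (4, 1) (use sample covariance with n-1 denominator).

Step 1 — sample mean vector:
  mean(A) = (8 + 2 + 6 + 5) / 4 = 21/4 = 5.25
  mean(B) = (6 + 2 + 7 + 5) / 4 = 20/4 = 5
  x̄ = (5.25, 5),  deviation x̄ - mu_0 = (5.25, 5) - (4, 1) = (1.25, 4).

Step 2 — sample covariance matrix, S[i,j] = (1/(n-1)) · Σ_k (x_{k,i} - mean_i) · (x_{k,j} - mean_j), divisor n-1 = 3:
  S[A,A] = ((2.75)·(2.75) + (-3.25)·(-3.25) + (0.75)·(0.75) + (-0.25)·(-0.25)) / 3 = 18.75/3 = 6.25
  S[A,B] = ((2.75)·(1) + (-3.25)·(-3) + (0.75)·(2) + (-0.25)·(0)) / 3 = 14/3 = 4.6667
  S[B,B] = ((1)·(1) + (-3)·(-3) + (2)·(2) + (0)·(0)) / 3 = 14/3 = 4.6667
  S = [[6.25, 4.6667],
 [4.6667, 4.6667]].

Step 3 — invert S. det(S) = 6.25·4.6667 - (4.6667)² = 7.3889.
  S^{-1} = (1/det) · [[d, -b], [-b, a]] = [[0.6316, -0.6316],
 [-0.6316, 0.8459]].

Step 4 — quadratic form (x̄ - mu_0)^T · S^{-1} · (x̄ - mu_0):
  S^{-1} · (x̄ - mu_0) = (-1.7368, 2.594),
  (x̄ - mu_0)^T · [...] = (1.25)·(-1.7368) + (4)·(2.594) = 8.2049.

Step 5 — scale by n: T² = 4 · 8.2049 = 32.8195.

T² ≈ 32.8195


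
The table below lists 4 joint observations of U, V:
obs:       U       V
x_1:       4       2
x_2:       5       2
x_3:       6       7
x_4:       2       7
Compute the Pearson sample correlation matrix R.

Step 1 — column means:
  mean(U) = (4 + 5 + 6 + 2) / 4 = 17/4 = 4.25
  mean(V) = (2 + 2 + 7 + 7) / 4 = 18/4 = 4.5

Step 2 — sample variances and covariances s[i,j] = (1/(n-1)) · Σ_k (x_{k,i} - mean_i) · (x_{k,j} - mean_j), with n-1 = 3:
  s[U,U] = ((-0.25)·(-0.25) + (0.75)·(0.75) + (1.75)·(1.75) + (-2.25)·(-2.25)) / 3 = 8.75/3 = 2.9167
  s[U,V] = ((-0.25)·(-2.5) + (0.75)·(-2.5) + (1.75)·(2.5) + (-2.25)·(2.5)) / 3 = -2.5/3 = -0.8333
  s[V,V] = ((-2.5)·(-2.5) + (-2.5)·(-2.5) + (2.5)·(2.5) + (2.5)·(2.5)) / 3 = 25/3 = 8.3333
  Sample standard deviations s_i = √(s[i,i]):
  s(U) = √(2.9167) = 1.7078
  s(V) = √(8.3333) = 2.8868

Step 3 — r_{ij} = s_{ij} / (s_i · s_j):
  r[U,U] = 1 (diagonal).
  r[U,V] = -0.8333 / (1.7078 · 2.8868) = -0.8333 / 4.9301 = -0.169
  r[V,V] = 1 (diagonal).

R is symmetric with unit diagonal. Assembling:

R = [[1, -0.169],
 [-0.169, 1]]


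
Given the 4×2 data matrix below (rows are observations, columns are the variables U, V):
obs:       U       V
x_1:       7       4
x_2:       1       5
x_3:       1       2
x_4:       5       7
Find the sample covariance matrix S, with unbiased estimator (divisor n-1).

Step 1 — column means:
  mean(U) = (7 + 1 + 1 + 5) / 4 = 14/4 = 3.5
  mean(V) = (4 + 5 + 2 + 7) / 4 = 18/4 = 4.5

Step 2 — sample covariance S[i,j] = (1/(n-1)) · Σ_k (x_{k,i} - mean_i) · (x_{k,j} - mean_j), with n-1 = 3.
  S[U,U] = ((3.5)·(3.5) + (-2.5)·(-2.5) + (-2.5)·(-2.5) + (1.5)·(1.5)) / 3 = 27/3 = 9
  S[U,V] = ((3.5)·(-0.5) + (-2.5)·(0.5) + (-2.5)·(-2.5) + (1.5)·(2.5)) / 3 = 7/3 = 2.3333
  S[V,V] = ((-0.5)·(-0.5) + (0.5)·(0.5) + (-2.5)·(-2.5) + (2.5)·(2.5)) / 3 = 13/3 = 4.3333

S is symmetric (S[j,i] = S[i,j]). Assembling:

S = [[9, 2.3333],
 [2.3333, 4.3333]]


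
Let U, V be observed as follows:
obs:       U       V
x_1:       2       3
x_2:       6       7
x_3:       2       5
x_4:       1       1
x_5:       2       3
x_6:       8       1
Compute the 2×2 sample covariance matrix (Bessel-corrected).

Step 1 — column means:
  mean(U) = (2 + 6 + 2 + 1 + 2 + 8) / 6 = 21/6 = 3.5
  mean(V) = (3 + 7 + 5 + 1 + 3 + 1) / 6 = 20/6 = 3.3333

Step 2 — sample covariance S[i,j] = (1/(n-1)) · Σ_k (x_{k,i} - mean_i) · (x_{k,j} - mean_j), with n-1 = 5.
  S[U,U] = ((-1.5)·(-1.5) + (2.5)·(2.5) + (-1.5)·(-1.5) + (-2.5)·(-2.5) + (-1.5)·(-1.5) + (4.5)·(4.5)) / 5 = 39.5/5 = 7.9
  S[U,V] = ((-1.5)·(-0.3333) + (2.5)·(3.6667) + (-1.5)·(1.6667) + (-2.5)·(-2.3333) + (-1.5)·(-0.3333) + (4.5)·(-2.3333)) / 5 = 3/5 = 0.6
  S[V,V] = ((-0.3333)·(-0.3333) + (3.6667)·(3.6667) + (1.6667)·(1.6667) + (-2.3333)·(-2.3333) + (-0.3333)·(-0.3333) + (-2.3333)·(-2.3333)) / 5 = 27.3333/5 = 5.4667

S is symmetric (S[j,i] = S[i,j]). Assembling:

S = [[7.9, 0.6],
 [0.6, 5.4667]]


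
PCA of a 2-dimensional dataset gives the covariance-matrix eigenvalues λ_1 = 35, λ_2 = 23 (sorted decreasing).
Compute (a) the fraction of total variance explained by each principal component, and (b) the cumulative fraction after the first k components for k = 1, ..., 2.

Step 1 — total variance = trace(Sigma) = Σ λ_i = 35 + 23 = 58.

Step 2 — fraction explained by component i = λ_i / Σ λ:
  PC1: 35/58 = 0.6034
  PC2: 23/58 = 0.3966

Step 3 — cumulative fraction after k components = (λ_1 + ... + λ_k) / Σ λ:
  k = 1: 35/58 = 0.6034
  k = 2: (35 + 23)/58 = 58/58 = 1

Summary (fraction, with percent):

explained: PC1 0.6034 (60.34%), PC2 0.3966 (39.66%);  cumulative: 0.6034, 1


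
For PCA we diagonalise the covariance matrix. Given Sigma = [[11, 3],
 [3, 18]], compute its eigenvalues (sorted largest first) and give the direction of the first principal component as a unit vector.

Step 1 — characteristic polynomial of 2×2 Sigma:
  det(Sigma - λI) = λ² - trace · λ + det = 0.
  trace = 11 + 18 = 29, det = 11·18 - (3)² = 189.
Step 2 — discriminant:
  Δ = trace² - 4·det = 841 - 756 = 85.
Step 3 — eigenvalues:
  λ = (trace ± √Δ)/2 = (29 ± 9.2195)/2,
  λ_1 = 19.1098,  λ_2 = 9.8902.

Step 4 — unit eigenvector for λ_1: solve (Sigma - λ_1 I)v = 0. First row:
  (11 - 19.1098)·v_x + (3)·v_y = 0, i.e. (-8.1098)·v_x + (3)·v_y = 0,
  so v ∝ (b, λ_1 - a) = (3, 8.1098) = u.
  ||u|| = √((3)² + (8.1098)²) = √(74.7684) ≈ 8.6469,
  v_1 = u/||u|| ≈ (0.3469, 0.9379) (||v_1|| = 1).

λ_1 = 19.1098,  λ_2 = 9.8902;  v_1 ≈ (0.3469, 0.9379)


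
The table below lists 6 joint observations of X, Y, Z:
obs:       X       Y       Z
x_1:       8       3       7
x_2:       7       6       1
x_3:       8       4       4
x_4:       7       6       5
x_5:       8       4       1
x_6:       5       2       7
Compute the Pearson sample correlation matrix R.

Step 1 — column means:
  mean(X) = (8 + 7 + 8 + 7 + 8 + 5) / 6 = 43/6 = 7.1667
  mean(Y) = (3 + 6 + 4 + 6 + 4 + 2) / 6 = 25/6 = 4.1667
  mean(Z) = (7 + 1 + 4 + 5 + 1 + 7) / 6 = 25/6 = 4.1667

Step 2 — sample variances and covariances s[i,j] = (1/(n-1)) · Σ_k (x_{k,i} - mean_i) · (x_{k,j} - mean_j), with n-1 = 5:
  s[X,X] = ((0.8333)·(0.8333) + (-0.1667)·(-0.1667) + (0.8333)·(0.8333) + (-0.1667)·(-0.1667) + (0.8333)·(0.8333) + (-2.1667)·(-2.1667)) / 5 = 6.8333/5 = 1.3667
  s[X,Y] = ((0.8333)·(-1.1667) + (-0.1667)·(1.8333) + (0.8333)·(-0.1667) + (-0.1667)·(1.8333) + (0.8333)·(-0.1667) + (-2.1667)·(-2.1667)) / 5 = 2.8333/5 = 0.5667
  s[X,Z] = ((0.8333)·(2.8333) + (-0.1667)·(-3.1667) + (0.8333)·(-0.1667) + (-0.1667)·(0.8333) + (0.8333)·(-3.1667) + (-2.1667)·(2.8333)) / 5 = -6.1667/5 = -1.2333
  s[Y,Y] = ((-1.1667)·(-1.1667) + (1.8333)·(1.8333) + (-0.1667)·(-0.1667) + (1.8333)·(1.8333) + (-0.1667)·(-0.1667) + (-2.1667)·(-2.1667)) / 5 = 12.8333/5 = 2.5667
  s[Y,Z] = ((-1.1667)·(2.8333) + (1.8333)·(-3.1667) + (-0.1667)·(-0.1667) + (1.8333)·(0.8333) + (-0.1667)·(-3.1667) + (-2.1667)·(2.8333)) / 5 = -13.1667/5 = -2.6333
  s[Z,Z] = ((2.8333)·(2.8333) + (-3.1667)·(-3.1667) + (-0.1667)·(-0.1667) + (0.8333)·(0.8333) + (-3.1667)·(-3.1667) + (2.8333)·(2.8333)) / 5 = 36.8333/5 = 7.3667
  Sample standard deviations s_i = √(s[i,i]):
  s(X) = √(1.3667) = 1.169
  s(Y) = √(2.5667) = 1.6021
  s(Z) = √(7.3667) = 2.7142

Step 3 — r_{ij} = s_{ij} / (s_i · s_j):
  r[X,X] = 1 (diagonal).
  r[X,Y] = 0.5667 / (1.169 · 1.6021) = 0.5667 / 1.8729 = 0.3026
  r[X,Z] = -1.2333 / (1.169 · 2.7142) = -1.2333 / 3.173 = -0.3887
  r[Y,Y] = 1 (diagonal).
  r[Y,Z] = -2.6333 / (1.6021 · 2.7142) = -2.6333 / 4.3483 = -0.6056
  r[Z,Z] = 1 (diagonal).

R is symmetric with unit diagonal. Assembling:

R = [[1, 0.3026, -0.3887],
 [0.3026, 1, -0.6056],
 [-0.3887, -0.6056, 1]]


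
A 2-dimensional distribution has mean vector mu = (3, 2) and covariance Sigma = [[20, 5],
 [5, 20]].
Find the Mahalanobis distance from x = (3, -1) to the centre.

Step 1 — centre the observation: (x - mu) = (0, -3).

Step 2 — invert Sigma. det(Sigma) = 20·20 - (5)² = 375.
  Sigma^{-1} = (1/det) · [[d, -b], [-b, a]] = [[0.0533, -0.0133],
 [-0.0133, 0.0533]].

Step 3 — form the quadratic (x - mu)^T · Sigma^{-1} · (x - mu):
  Sigma^{-1} · (x - mu) = (0.04, -0.16).
  (x - mu)^T · [Sigma^{-1} · (x - mu)] = (0)·(0.04) + (-3)·(-0.16) = 0.48.

Step 4 — take square root: d = √(0.48) ≈ 0.6928.

d(x, mu) = √(0.48) ≈ 0.6928


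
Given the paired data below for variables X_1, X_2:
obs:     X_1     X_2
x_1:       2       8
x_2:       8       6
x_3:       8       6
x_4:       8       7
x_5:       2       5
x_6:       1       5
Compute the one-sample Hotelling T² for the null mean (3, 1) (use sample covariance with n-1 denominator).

Step 1 — sample mean vector:
  mean(X_1) = (2 + 8 + 8 + 8 + 2 + 1) / 6 = 29/6 = 4.8333
  mean(X_2) = (8 + 6 + 6 + 7 + 5 + 5) / 6 = 37/6 = 6.1667
  x̄ = (4.8333, 6.1667),  deviation x̄ - mu_0 = (4.8333, 6.1667) - (3, 1) = (1.8333, 5.1667).

Step 2 — sample covariance matrix, S[i,j] = (1/(n-1)) · Σ_k (x_{k,i} - mean_i) · (x_{k,j} - mean_j), divisor n-1 = 5:
  S[X_1,X_1] = ((-2.8333)·(-2.8333) + (3.1667)·(3.1667) + (3.1667)·(3.1667) + (3.1667)·(3.1667) + (-2.8333)·(-2.8333) + (-3.8333)·(-3.8333)) / 5 = 60.8333/5 = 12.1667
  S[X_1,X_2] = ((-2.8333)·(1.8333) + (3.1667)·(-0.1667) + (3.1667)·(-0.1667) + (3.1667)·(0.8333) + (-2.8333)·(-1.1667) + (-3.8333)·(-1.1667)) / 5 = 4.1667/5 = 0.8333
  S[X_2,X_2] = ((1.8333)·(1.8333) + (-0.1667)·(-0.1667) + (-0.1667)·(-0.1667) + (0.8333)·(0.8333) + (-1.1667)·(-1.1667) + (-1.1667)·(-1.1667)) / 5 = 6.8333/5 = 1.3667
  S = [[12.1667, 0.8333],
 [0.8333, 1.3667]].

Step 3 — invert S. det(S) = 12.1667·1.3667 - (0.8333)² = 15.9333.
  S^{-1} = (1/det) · [[d, -b], [-b, a]] = [[0.0858, -0.0523],
 [-0.0523, 0.7636]].

Step 4 — quadratic form (x̄ - mu_0)^T · S^{-1} · (x̄ - mu_0):
  S^{-1} · (x̄ - mu_0) = (-0.113, 3.8494),
  (x̄ - mu_0)^T · [...] = (1.8333)·(-0.113) + (5.1667)·(3.8494) = 19.6813.

Step 5 — scale by n: T² = 6 · 19.6813 = 118.0879.

T² ≈ 118.0879


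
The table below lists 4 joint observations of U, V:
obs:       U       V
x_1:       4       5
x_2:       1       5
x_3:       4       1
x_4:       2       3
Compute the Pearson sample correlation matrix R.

Step 1 — column means:
  mean(U) = (4 + 1 + 4 + 2) / 4 = 11/4 = 2.75
  mean(V) = (5 + 5 + 1 + 3) / 4 = 14/4 = 3.5

Step 2 — sample variances and covariances s[i,j] = (1/(n-1)) · Σ_k (x_{k,i} - mean_i) · (x_{k,j} - mean_j), with n-1 = 3:
  s[U,U] = ((1.25)·(1.25) + (-1.75)·(-1.75) + (1.25)·(1.25) + (-0.75)·(-0.75)) / 3 = 6.75/3 = 2.25
  s[U,V] = ((1.25)·(1.5) + (-1.75)·(1.5) + (1.25)·(-2.5) + (-0.75)·(-0.5)) / 3 = -3.5/3 = -1.1667
  s[V,V] = ((1.5)·(1.5) + (1.5)·(1.5) + (-2.5)·(-2.5) + (-0.5)·(-0.5)) / 3 = 11/3 = 3.6667
  Sample standard deviations s_i = √(s[i,i]):
  s(U) = √(2.25) = 1.5
  s(V) = √(3.6667) = 1.9149

Step 3 — r_{ij} = s_{ij} / (s_i · s_j):
  r[U,U] = 1 (diagonal).
  r[U,V] = -1.1667 / (1.5 · 1.9149) = -1.1667 / 2.8723 = -0.4062
  r[V,V] = 1 (diagonal).

R is symmetric with unit diagonal. Assembling:

R = [[1, -0.4062],
 [-0.4062, 1]]


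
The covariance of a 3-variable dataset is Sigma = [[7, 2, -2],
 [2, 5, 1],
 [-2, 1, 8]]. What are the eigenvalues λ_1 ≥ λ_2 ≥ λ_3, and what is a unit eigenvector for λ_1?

Step 1 — characteristic polynomial p(λ) = det(λI - Sigma) = λ³ - tr·λ² + c_1·λ - det, where tr = trace, c_1 = sum of the principal 2×2 minors, det = det(Sigma):
  tr = 7 + 5 + 8 = 20,
  c_1 = (7·5 - (2)²) + (7·8 - (-2)²) + (5·8 - (1)²) = 31 + 52 + 39 = 122,
  det = 7·(5·8 - (1)²) - (2)·((2)·8 - (1)·(-2)) + (-2)·((2)·(1) - 5·(-2)) = 7·(39) - (2)·(18) + (-2)·(12) = 213.
  So p(λ) = λ³ - 20λ² + 122λ - 213.
Step 2 — look for an integer root (rational root theorem: any rational root is an integer divisor of 213). Testing λ = 3:
  p(3) = 27 - 180 + 366 - 213 = 0  ✓
  Dividing out (λ - 3): p(λ) = (λ - 3)(λ² - 17λ + 71).
Step 3 — remaining eigenvalues from the quadratic λ² - 17λ + 71 = 0:
  Δ = 17² - 4·71 = 289 - 284 = 5,  λ = (17 ± √5)/2 = (17 ± 2.2361)/2 ≈ 9.618 or 7.382.
  Sorted: λ_1 = 9.618,  λ_2 = 7.382,  λ_3 = 3  (check: sum = 20 = tr ✓).

Step 4 — unit eigenvector for λ_1 ≈ 9.618: v spans the null space of (Sigma - λ_1 I), whose rows are
  r_1 = (-2.618, 2, -2),  r_2 = (2, -4.618, 1),  r_3 = (-2, 1, -1.618).
  v is orthogonal to every row, so take v ∝ r_1 × r_2 = ((2)·(1) - (-2)·(-4.618), (-2)·(2) - (-2.618)·(1), (-2.618)·(-4.618) - (2)·(2)) ≈ (-7.2361, -1.382, 8.0902).
  Rescale (multiply by -1 so the first nonzero entry is positive): u = (7.2361, 1.382, -8.0902).
  ||u|| = √((7.2361)² + (1.382)² + (-8.0902)²) = √(119.7214) ≈ 10.9417,  v_1 = u/||u|| ≈ (0.6613, 0.1263, -0.7394) (||v_1|| = 1).

λ_1 = 9.618,  λ_2 = 7.382,  λ_3 = 3;  v_1 ≈ (0.6613, 0.1263, -0.7394)


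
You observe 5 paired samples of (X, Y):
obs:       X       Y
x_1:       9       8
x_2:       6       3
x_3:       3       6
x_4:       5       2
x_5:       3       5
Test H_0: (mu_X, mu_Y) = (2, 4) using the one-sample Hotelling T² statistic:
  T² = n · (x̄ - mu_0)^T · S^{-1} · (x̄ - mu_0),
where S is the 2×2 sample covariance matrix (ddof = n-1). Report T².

Step 1 — sample mean vector:
  mean(X) = (9 + 6 + 3 + 5 + 3) / 5 = 26/5 = 5.2
  mean(Y) = (8 + 3 + 6 + 2 + 5) / 5 = 24/5 = 4.8
  x̄ = (5.2, 4.8),  deviation x̄ - mu_0 = (5.2, 4.8) - (2, 4) = (3.2, 0.8).

Step 2 — sample covariance matrix, S[i,j] = (1/(n-1)) · Σ_k (x_{k,i} - mean_i) · (x_{k,j} - mean_j), divisor n-1 = 4:
  S[X,X] = ((3.8)·(3.8) + (0.8)·(0.8) + (-2.2)·(-2.2) + (-0.2)·(-0.2) + (-2.2)·(-2.2)) / 4 = 24.8/4 = 6.2
  S[X,Y] = ((3.8)·(3.2) + (0.8)·(-1.8) + (-2.2)·(1.2) + (-0.2)·(-2.8) + (-2.2)·(0.2)) / 4 = 8.2/4 = 2.05
  S[Y,Y] = ((3.2)·(3.2) + (-1.8)·(-1.8) + (1.2)·(1.2) + (-2.8)·(-2.8) + (0.2)·(0.2)) / 4 = 22.8/4 = 5.7
  S = [[6.2, 2.05],
 [2.05, 5.7]].

Step 3 — invert S. det(S) = 6.2·5.7 - (2.05)² = 31.1375.
  S^{-1} = (1/det) · [[d, -b], [-b, a]] = [[0.1831, -0.0658],
 [-0.0658, 0.1991]].

Step 4 — quadratic form (x̄ - mu_0)^T · S^{-1} · (x̄ - mu_0):
  S^{-1} · (x̄ - mu_0) = (0.5331, -0.0514),
  (x̄ - mu_0)^T · [...] = (3.2)·(0.5331) + (0.8)·(-0.0514) = 1.6649.

Step 5 — scale by n: T² = 5 · 1.6649 = 8.3244.

T² ≈ 8.3244


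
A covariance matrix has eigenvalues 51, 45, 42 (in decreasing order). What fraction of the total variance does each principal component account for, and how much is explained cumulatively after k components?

Step 1 — total variance = trace(Sigma) = Σ λ_i = 51 + 45 + 42 = 138.

Step 2 — fraction explained by component i = λ_i / Σ λ:
  PC1: 51/138 = 0.3696
  PC2: 45/138 = 0.3261
  PC3: 42/138 = 0.3043

Step 3 — cumulative fraction after k components = (λ_1 + ... + λ_k) / Σ λ:
  k = 1: 51/138 = 0.3696
  k = 2: (51 + 45)/138 = 96/138 = 0.6957
  k = 3: (51 + 45 + 42)/138 = 138/138 = 1

Summary (fraction, with percent):

explained: PC1 0.3696 (36.96%), PC2 0.3261 (32.61%), PC3 0.3043 (30.43%);  cumulative: 0.3696, 0.6957, 1


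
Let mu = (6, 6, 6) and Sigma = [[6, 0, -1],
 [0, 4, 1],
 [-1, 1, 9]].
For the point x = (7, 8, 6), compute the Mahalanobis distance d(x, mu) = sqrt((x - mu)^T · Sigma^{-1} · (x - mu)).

Step 1 — centre the observation: (x - mu) = (1, 2, 0).

Step 2 — invert Sigma (cofactor / det for 3×3, or solve directly):
  Sigma^{-1} = [[0.1699, -0.0049, 0.0194],
 [-0.0049, 0.2573, -0.0291],
 [0.0194, -0.0291, 0.1165]].

Step 3 — form the quadratic (x - mu)^T · Sigma^{-1} · (x - mu):
  Sigma^{-1} · (x - mu) = (0.1602, 0.5097, -0.0388).
  (x - mu)^T · [Sigma^{-1} · (x - mu)] = (1)·(0.1602) + (2)·(0.5097) + (0)·(-0.0388) = 1.1796.

Step 4 — take square root: d = √(1.1796) ≈ 1.0861.

d(x, mu) = √(1.1796) ≈ 1.0861


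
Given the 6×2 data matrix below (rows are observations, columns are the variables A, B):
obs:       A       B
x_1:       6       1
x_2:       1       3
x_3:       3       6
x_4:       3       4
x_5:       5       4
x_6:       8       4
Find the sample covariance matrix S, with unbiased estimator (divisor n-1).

Step 1 — column means:
  mean(A) = (6 + 1 + 3 + 3 + 5 + 8) / 6 = 26/6 = 4.3333
  mean(B) = (1 + 3 + 6 + 4 + 4 + 4) / 6 = 22/6 = 3.6667

Step 2 — sample covariance S[i,j] = (1/(n-1)) · Σ_k (x_{k,i} - mean_i) · (x_{k,j} - mean_j), with n-1 = 5.
  S[A,A] = ((1.6667)·(1.6667) + (-3.3333)·(-3.3333) + (-1.3333)·(-1.3333) + (-1.3333)·(-1.3333) + (0.6667)·(0.6667) + (3.6667)·(3.6667)) / 5 = 31.3333/5 = 6.2667
  S[A,B] = ((1.6667)·(-2.6667) + (-3.3333)·(-0.6667) + (-1.3333)·(2.3333) + (-1.3333)·(0.3333) + (0.6667)·(0.3333) + (3.6667)·(0.3333)) / 5 = -4.3333/5 = -0.8667
  S[B,B] = ((-2.6667)·(-2.6667) + (-0.6667)·(-0.6667) + (2.3333)·(2.3333) + (0.3333)·(0.3333) + (0.3333)·(0.3333) + (0.3333)·(0.3333)) / 5 = 13.3333/5 = 2.6667

S is symmetric (S[j,i] = S[i,j]). Assembling:

S = [[6.2667, -0.8667],
 [-0.8667, 2.6667]]


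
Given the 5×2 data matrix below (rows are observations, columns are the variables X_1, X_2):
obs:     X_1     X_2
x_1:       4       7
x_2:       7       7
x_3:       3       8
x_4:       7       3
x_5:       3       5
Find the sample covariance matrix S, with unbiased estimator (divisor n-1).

Step 1 — column means:
  mean(X_1) = (4 + 7 + 3 + 7 + 3) / 5 = 24/5 = 4.8
  mean(X_2) = (7 + 7 + 8 + 3 + 5) / 5 = 30/5 = 6

Step 2 — sample covariance S[i,j] = (1/(n-1)) · Σ_k (x_{k,i} - mean_i) · (x_{k,j} - mean_j), with n-1 = 4.
  S[X_1,X_1] = ((-0.8)·(-0.8) + (2.2)·(2.2) + (-1.8)·(-1.8) + (2.2)·(2.2) + (-1.8)·(-1.8)) / 4 = 16.8/4 = 4.2
  S[X_1,X_2] = ((-0.8)·(1) + (2.2)·(1) + (-1.8)·(2) + (2.2)·(-3) + (-1.8)·(-1)) / 4 = -7/4 = -1.75
  S[X_2,X_2] = ((1)·(1) + (1)·(1) + (2)·(2) + (-3)·(-3) + (-1)·(-1)) / 4 = 16/4 = 4

S is symmetric (S[j,i] = S[i,j]). Assembling:

S = [[4.2, -1.75],
 [-1.75, 4]]


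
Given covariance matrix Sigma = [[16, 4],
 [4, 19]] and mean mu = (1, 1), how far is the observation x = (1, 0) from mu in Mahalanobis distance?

Step 1 — centre the observation: (x - mu) = (0, -1).

Step 2 — invert Sigma. det(Sigma) = 16·19 - (4)² = 288.
  Sigma^{-1} = (1/det) · [[d, -b], [-b, a]] = [[0.066, -0.0139],
 [-0.0139, 0.0556]].

Step 3 — form the quadratic (x - mu)^T · Sigma^{-1} · (x - mu):
  Sigma^{-1} · (x - mu) = (0.0139, -0.0556).
  (x - mu)^T · [Sigma^{-1} · (x - mu)] = (0)·(0.0139) + (-1)·(-0.0556) = 0.0556.

Step 4 — take square root: d = √(0.0556) ≈ 0.2357.

d(x, mu) = √(0.0556) ≈ 0.2357


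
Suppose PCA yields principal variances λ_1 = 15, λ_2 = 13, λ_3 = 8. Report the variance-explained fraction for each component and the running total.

Step 1 — total variance = trace(Sigma) = Σ λ_i = 15 + 13 + 8 = 36.

Step 2 — fraction explained by component i = λ_i / Σ λ:
  PC1: 15/36 = 0.4167
  PC2: 13/36 = 0.3611
  PC3: 8/36 = 0.2222

Step 3 — cumulative fraction after k components = (λ_1 + ... + λ_k) / Σ λ:
  k = 1: 15/36 = 0.4167
  k = 2: (15 + 13)/36 = 28/36 = 0.7778
  k = 3: (15 + 13 + 8)/36 = 36/36 = 1

Summary (fraction, with percent):

explained: PC1 0.4167 (41.67%), PC2 0.3611 (36.11%), PC3 0.2222 (22.22%);  cumulative: 0.4167, 0.7778, 1


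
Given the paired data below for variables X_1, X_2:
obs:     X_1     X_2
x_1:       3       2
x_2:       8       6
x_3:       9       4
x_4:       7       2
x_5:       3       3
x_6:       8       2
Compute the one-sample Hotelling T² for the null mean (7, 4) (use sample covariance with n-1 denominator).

Step 1 — sample mean vector:
  mean(X_1) = (3 + 8 + 9 + 7 + 3 + 8) / 6 = 38/6 = 6.3333
  mean(X_2) = (2 + 6 + 4 + 2 + 3 + 2) / 6 = 19/6 = 3.1667
  x̄ = (6.3333, 3.1667),  deviation x̄ - mu_0 = (6.3333, 3.1667) - (7, 4) = (-0.6667, -0.8333).

Step 2 — sample covariance matrix, S[i,j] = (1/(n-1)) · Σ_k (x_{k,i} - mean_i) · (x_{k,j} - mean_j), divisor n-1 = 5:
  S[X_1,X_1] = ((-3.3333)·(-3.3333) + (1.6667)·(1.6667) + (2.6667)·(2.6667) + (0.6667)·(0.6667) + (-3.3333)·(-3.3333) + (1.6667)·(1.6667)) / 5 = 35.3333/5 = 7.0667
  S[X_1,X_2] = ((-3.3333)·(-1.1667) + (1.6667)·(2.8333) + (2.6667)·(0.8333) + (0.6667)·(-1.1667) + (-3.3333)·(-0.1667) + (1.6667)·(-1.1667)) / 5 = 8.6667/5 = 1.7333
  S[X_2,X_2] = ((-1.1667)·(-1.1667) + (2.8333)·(2.8333) + (0.8333)·(0.8333) + (-1.1667)·(-1.1667) + (-0.1667)·(-0.1667) + (-1.1667)·(-1.1667)) / 5 = 12.8333/5 = 2.5667
  S = [[7.0667, 1.7333],
 [1.7333, 2.5667]].

Step 3 — invert S. det(S) = 7.0667·2.5667 - (1.7333)² = 15.1333.
  S^{-1} = (1/det) · [[d, -b], [-b, a]] = [[0.1696, -0.1145],
 [-0.1145, 0.467]].

Step 4 — quadratic form (x̄ - mu_0)^T · S^{-1} · (x̄ - mu_0):
  S^{-1} · (x̄ - mu_0) = (-0.0176, -0.3128),
  (x̄ - mu_0)^T · [...] = (-0.6667)·(-0.0176) + (-0.8333)·(-0.3128) = 0.2724.

Step 5 — scale by n: T² = 6 · 0.2724 = 1.6344.

T² ≈ 1.6344


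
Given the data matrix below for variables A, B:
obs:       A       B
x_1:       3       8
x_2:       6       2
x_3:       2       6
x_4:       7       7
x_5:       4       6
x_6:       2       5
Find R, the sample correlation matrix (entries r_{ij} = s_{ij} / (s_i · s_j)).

Step 1 — column means:
  mean(A) = (3 + 6 + 2 + 7 + 4 + 2) / 6 = 24/6 = 4
  mean(B) = (8 + 2 + 6 + 7 + 6 + 5) / 6 = 34/6 = 5.6667

Step 2 — sample variances and covariances s[i,j] = (1/(n-1)) · Σ_k (x_{k,i} - mean_i) · (x_{k,j} - mean_j), with n-1 = 5:
  s[A,A] = ((-1)·(-1) + (2)·(2) + (-2)·(-2) + (3)·(3) + (0)·(0) + (-2)·(-2)) / 5 = 22/5 = 4.4
  s[A,B] = ((-1)·(2.3333) + (2)·(-3.6667) + (-2)·(0.3333) + (3)·(1.3333) + (0)·(0.3333) + (-2)·(-0.6667)) / 5 = -5/5 = -1
  s[B,B] = ((2.3333)·(2.3333) + (-3.6667)·(-3.6667) + (0.3333)·(0.3333) + (1.3333)·(1.3333) + (0.3333)·(0.3333) + (-0.6667)·(-0.6667)) / 5 = 21.3333/5 = 4.2667
  Sample standard deviations s_i = √(s[i,i]):
  s(A) = √(4.4) = 2.0976
  s(B) = √(4.2667) = 2.0656

Step 3 — r_{ij} = s_{ij} / (s_i · s_j):
  r[A,A] = 1 (diagonal).
  r[A,B] = -1 / (2.0976 · 2.0656) = -1 / 4.3328 = -0.2308
  r[B,B] = 1 (diagonal).

R is symmetric with unit diagonal. Assembling:

R = [[1, -0.2308],
 [-0.2308, 1]]
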